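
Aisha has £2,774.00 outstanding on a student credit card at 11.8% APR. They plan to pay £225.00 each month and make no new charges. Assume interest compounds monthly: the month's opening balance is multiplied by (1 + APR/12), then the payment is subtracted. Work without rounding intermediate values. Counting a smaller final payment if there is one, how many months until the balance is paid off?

14 months

Monthly rate r = 11.8%/12 = 0.983333% = 0.00983333.
Recurrence: B ← B·(1+r) − £225.00.
Month 1: interest £27.28; balance after payment £2,576.28.
Month 2: interest £25.33; balance after payment £2,376.61.
Closed form: n = −ln(1 − rB₀/P)/ln(1+r) = −ln(0.87877)/ln(1.00983) ≈ 13.207, so the balance reaches zero during payment 14.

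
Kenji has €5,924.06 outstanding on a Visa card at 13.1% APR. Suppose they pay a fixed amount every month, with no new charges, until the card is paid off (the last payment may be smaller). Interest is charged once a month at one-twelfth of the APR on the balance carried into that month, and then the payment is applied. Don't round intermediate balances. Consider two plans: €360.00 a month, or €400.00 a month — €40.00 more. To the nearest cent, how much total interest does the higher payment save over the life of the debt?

€68.49

Monthly rate r = 13.1%/12 = 1.09167% = 0.0109167.
At €360.00/mo: n = ⌈−ln(1 − rB₀/P)/ln(1+r)⌉ = 19 payments (last €85.86); total interest = total paid − €5,924.06 = €641.80.
At €400.00/mo: 17 payments (last €97.37); total interest €573.31.
Interest saved = €641.80 − €573.31 = €68.49.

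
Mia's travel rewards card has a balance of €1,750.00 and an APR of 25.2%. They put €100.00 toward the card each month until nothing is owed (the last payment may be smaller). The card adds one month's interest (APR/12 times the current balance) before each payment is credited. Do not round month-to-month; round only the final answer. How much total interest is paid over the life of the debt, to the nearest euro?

Monthly rate r = 25.2%/12 = 2.1% = 0.021.
Payoff takes n = ⌈−ln(1 − rB₀/P)/ln(1+r)⌉ = ⌈22.041⌉ = 23 payments; the last is €4.18.
Total paid = 22·€100.00 + €4.18 = €2,204.18.
Total interest = total paid − principal = €2,204.18 − €1,750.00 = €454.18.

€454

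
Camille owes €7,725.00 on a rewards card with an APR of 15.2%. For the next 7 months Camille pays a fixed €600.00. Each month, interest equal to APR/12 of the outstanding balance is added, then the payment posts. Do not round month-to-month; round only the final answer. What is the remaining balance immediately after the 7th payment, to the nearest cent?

€4,073.52

Monthly rate r = 15.2%/12 = 1.26667% = 0.0126667.
Each month: B ← B·(1+r) − €600.00.
Month 1: interest €97.85; balance after payment €7,222.85.
Month 2: interest €91.49; balance after payment €6,714.34.
Month 3: interest €85.05; balance after payment €6,199.39.
Month 4: interest €78.53; balance after payment €5,677.91.
Month 5: interest €71.92; balance after payment €5,149.83.
Month 6: interest €65.23; balance after payment €4,615.06.
Month 7: interest €58.46; balance after payment €4,073.52.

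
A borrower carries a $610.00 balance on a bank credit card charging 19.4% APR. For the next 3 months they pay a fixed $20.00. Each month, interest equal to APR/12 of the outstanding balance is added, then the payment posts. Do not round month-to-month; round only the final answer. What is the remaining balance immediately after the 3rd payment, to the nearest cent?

Monthly rate r = 19.4%/12 = 1.61667% = 0.0161667.
Each month: B ← B·(1+r) − $20.00.
Month 1: interest $9.86; balance after payment $599.86.
Month 2: interest $9.70; balance after payment $589.56.
Month 3: interest $9.53; balance after payment $579.09.

$579.09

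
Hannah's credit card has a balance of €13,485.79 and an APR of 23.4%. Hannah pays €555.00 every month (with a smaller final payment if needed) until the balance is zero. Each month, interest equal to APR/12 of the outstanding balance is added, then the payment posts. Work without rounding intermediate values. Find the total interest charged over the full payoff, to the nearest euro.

Monthly rate r = 23.4%/12 = 1.95% = 0.0195.
Payoff takes n = ⌈−ln(1 − rB₀/P)/ln(1+r)⌉ = ⌈33.249⌉ = 34 payments; the last is €139.39.
Total paid = 33·€555.00 + €139.39 = €18,454.39.
Total interest = total paid − principal = €18,454.39 − €13,485.79 = €4,968.60.

€4,969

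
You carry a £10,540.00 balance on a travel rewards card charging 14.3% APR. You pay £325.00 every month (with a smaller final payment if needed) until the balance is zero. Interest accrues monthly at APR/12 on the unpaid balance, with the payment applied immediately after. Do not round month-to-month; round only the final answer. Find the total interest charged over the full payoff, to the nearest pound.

£2,863

Monthly rate r = 14.3%/12 = 1.19167% = 0.0119167.
Payoff takes n = ⌈−ln(1 − rB₀/P)/ln(1+r)⌉ = ⌈41.239⌉ = 42 payments; the last is £77.87.
Total paid = 41·£325.00 + £77.87 = £13,402.87.
Total interest = total paid − principal = £13,402.87 − £10,540.00 = £2,862.87.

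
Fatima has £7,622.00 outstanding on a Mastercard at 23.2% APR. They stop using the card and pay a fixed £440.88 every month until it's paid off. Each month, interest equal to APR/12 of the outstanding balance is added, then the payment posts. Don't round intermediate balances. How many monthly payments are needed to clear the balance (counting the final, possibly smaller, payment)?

Monthly rate r = 23.2%/12 = 1.93333% = 0.0193333.
Recurrence: B ← B·(1+r) − £440.88.
Month 1: interest £147.36; balance after payment £7,328.48.
Month 2: interest £141.68; balance after payment £7,029.28.
Closed form: n = −ln(1 − rB₀/P)/ln(1+r) = −ln(0.66576)/ln(1.01933) ≈ 21.245, so the balance reaches zero during payment 22.

22 months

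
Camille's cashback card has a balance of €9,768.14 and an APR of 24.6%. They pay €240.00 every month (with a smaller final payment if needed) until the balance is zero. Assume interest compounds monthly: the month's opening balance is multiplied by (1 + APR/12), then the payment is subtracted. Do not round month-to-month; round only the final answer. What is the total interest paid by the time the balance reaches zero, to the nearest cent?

€11,496.64

Monthly rate r = 24.6%/12 = 2.05% = 0.0205.
Payoff takes n = ⌈−ln(1 − rB₀/P)/ln(1+r)⌉ = ⌈88.601⌉ = 89 payments; the last is €144.78.
Total paid = 88·€240.00 + €144.78 = €21,264.78.
Total interest = total paid − principal = €21,264.78 − €9,768.14 = €11,496.64.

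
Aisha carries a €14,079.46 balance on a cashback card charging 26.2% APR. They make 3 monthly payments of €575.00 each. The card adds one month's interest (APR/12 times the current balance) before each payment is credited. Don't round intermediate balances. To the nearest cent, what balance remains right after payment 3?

Monthly rate r = 26.2%/12 = 2.18333% = 0.0218333.
Each month: B ← B·(1+r) − €575.00.
Month 1: interest €307.40; balance after payment €13,811.86.
Month 2: interest €301.56; balance after payment €13,538.42.
Month 3: interest €295.59; balance after payment €13,259.01.

€13,259.01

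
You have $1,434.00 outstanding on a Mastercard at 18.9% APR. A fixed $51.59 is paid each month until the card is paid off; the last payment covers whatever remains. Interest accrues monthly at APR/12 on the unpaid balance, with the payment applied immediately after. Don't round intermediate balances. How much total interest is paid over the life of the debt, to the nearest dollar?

Monthly rate r = 18.9%/12 = 1.575% = 0.01575.
Payoff takes n = ⌈−ln(1 − rB₀/P)/ln(1+r)⌉ = ⌈36.851⌉ = 37 payments; the last is $43.94.
Total paid = 36·$51.59 + $43.94 = $1,901.18.
Total interest = total paid − principal = $1,901.18 − $1,434.00 = $467.18.

$467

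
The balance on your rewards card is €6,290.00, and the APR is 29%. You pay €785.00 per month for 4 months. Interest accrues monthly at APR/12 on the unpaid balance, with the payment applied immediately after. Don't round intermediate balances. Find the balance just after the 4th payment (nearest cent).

€3,664.76

Monthly rate r = 29%/12 = 2.41667% = 0.0241667.
Each month: B ← B·(1+r) − €785.00.
Month 1: interest €152.01; balance after payment €5,657.01.
Month 2: interest €136.71; balance after payment €5,008.72.
Month 3: interest €121.04; balance after payment €4,344.76.
Month 4: interest €105.00; balance after payment €3,664.76.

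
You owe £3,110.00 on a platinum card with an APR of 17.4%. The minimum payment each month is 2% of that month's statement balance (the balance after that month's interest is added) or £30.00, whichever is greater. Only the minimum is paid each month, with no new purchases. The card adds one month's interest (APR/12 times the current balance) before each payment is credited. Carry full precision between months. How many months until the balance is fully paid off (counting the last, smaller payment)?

216 months

Monthly rate r = 17.4%/12 = 1.45% = 0.0145.
While 2% of the post-interest balance exceeds £30.00, each month B ← (B·(1+r))·(1 − 0.02), i.e. B shrinks by the factor (1+r)·0.98 = 0.99421.
This holds for months 1–129. Entering month 130 the balance is £1,470.41; 2% of the post-interest balance is now below £30.00, so the flat £30.00 minimum applies from here.
From month 130 a fixed £30.00 at rate r clears £1,470.41 in 87 more payments. Total: 129 + 87 = 216 months.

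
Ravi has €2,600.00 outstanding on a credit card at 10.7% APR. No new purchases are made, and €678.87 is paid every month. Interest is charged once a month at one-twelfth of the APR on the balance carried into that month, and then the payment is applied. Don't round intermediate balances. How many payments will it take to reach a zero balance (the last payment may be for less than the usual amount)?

4 months

Monthly rate r = 10.7%/12 = 0.891667% = 0.00891667.
Recurrence: B ← B·(1+r) − €678.87.
Month 1: interest €23.18; balance after payment €1,944.31.
Month 2: interest €17.34; balance after payment €1,282.78.
Month 3: interest €11.44; balance after payment €615.35.
Month 4: interest €5.49; balance after payment €0.00.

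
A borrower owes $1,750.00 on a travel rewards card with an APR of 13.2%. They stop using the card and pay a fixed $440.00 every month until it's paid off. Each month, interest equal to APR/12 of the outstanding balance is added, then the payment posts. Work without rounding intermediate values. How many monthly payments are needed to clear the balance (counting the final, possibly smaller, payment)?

5 months

Monthly rate r = 13.2%/12 = 1.1% = 0.011.
Recurrence: B ← B·(1+r) − $440.00.
Month 1: interest $19.25; balance after payment $1,329.25.
Month 2: interest $14.62; balance after payment $903.87.
Month 3: interest $9.94; balance after payment $473.81.
Month 4: interest $5.21; balance after payment $39.03.
Month 5: interest $0.43; balance after payment $0.00.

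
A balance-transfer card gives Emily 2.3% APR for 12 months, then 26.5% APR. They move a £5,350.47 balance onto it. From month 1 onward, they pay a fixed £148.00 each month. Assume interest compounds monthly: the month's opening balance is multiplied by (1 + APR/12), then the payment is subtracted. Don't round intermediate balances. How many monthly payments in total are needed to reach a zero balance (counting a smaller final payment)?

49 payments

Promo months 1–12 at r₀ = 2.3%/12 = 0.00191667; months 13+ at r₁ = 26.5%/12 = 0.0220833.
After month 12: iterate B ← B·(1+r₀) − £148.00 for 12 months → £3,679.99.
Then at r₁ with £148.00/mo: n₂ = −ln(1 − r₁·B/P)/ln(1+r₁) ≈ 36.46 → 37 more payments.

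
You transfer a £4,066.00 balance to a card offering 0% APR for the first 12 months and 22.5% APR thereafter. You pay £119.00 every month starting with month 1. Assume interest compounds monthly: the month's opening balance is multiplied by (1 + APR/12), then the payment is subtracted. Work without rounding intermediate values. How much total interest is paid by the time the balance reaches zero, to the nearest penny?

£803.74

Promo months 1–12 at r₀ = 0%/12 = 0; months 13+ at r₁ = 22.5%/12 = 0.01875.
After month 12 (no interest yet): B = £4,066.00 − 12·£119.00 = £2,638.00.
Then at r₁ with £119.00/mo: n₂ = −ln(1 − r₁·B/P)/ln(1+r₁) ≈ 28.92 → 29 more payments.
Total paid = 40·£119.00 + £109.74 = £4,869.74; interest = £4,869.74 − £4,066.00 = £803.74.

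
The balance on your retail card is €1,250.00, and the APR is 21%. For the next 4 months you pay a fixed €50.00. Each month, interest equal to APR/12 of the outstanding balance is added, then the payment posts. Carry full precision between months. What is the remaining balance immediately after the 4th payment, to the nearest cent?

Monthly rate r = 21%/12 = 1.75% = 0.0175.
Each month: B ← B·(1+r) − €50.00.
Month 1: interest €21.88; balance after payment €1,221.88.
Month 2: interest €21.38; balance after payment €1,193.26.
Month 3: interest €20.88; balance after payment €1,164.14.
Month 4: interest €20.37; balance after payment €1,134.51.

€1,134.51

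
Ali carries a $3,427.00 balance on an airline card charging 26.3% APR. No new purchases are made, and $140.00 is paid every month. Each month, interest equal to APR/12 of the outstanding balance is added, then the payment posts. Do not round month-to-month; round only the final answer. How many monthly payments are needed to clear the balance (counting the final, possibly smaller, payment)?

Monthly rate r = 26.3%/12 = 2.19167% = 0.0219167.
Recurrence: B ← B·(1+r) − $140.00.
Month 1: interest $75.11; balance after payment $3,362.11.
Month 2: interest $73.69; balance after payment $3,295.79.
Closed form: n = −ln(1 − rB₀/P)/ln(1+r) = −ln(0.46351)/ln(1.02192) ≈ 35.467, so the balance reaches zero during payment 36.

36 months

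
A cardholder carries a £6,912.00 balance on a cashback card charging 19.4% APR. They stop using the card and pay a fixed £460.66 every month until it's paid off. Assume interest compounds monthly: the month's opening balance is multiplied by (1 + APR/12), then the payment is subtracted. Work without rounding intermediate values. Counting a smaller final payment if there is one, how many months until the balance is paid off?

Monthly rate r = 19.4%/12 = 1.61667% = 0.0161667.
Recurrence: B ← B·(1+r) − £460.66.
Month 1: interest £111.74; balance after payment £6,563.08.
Month 2: interest £106.10; balance after payment £6,208.53.
Closed form: n = −ln(1 − rB₀/P)/ln(1+r) = −ln(0.75743)/ln(1.01617) ≈ 17.324, so the balance reaches zero during payment 18.

18 months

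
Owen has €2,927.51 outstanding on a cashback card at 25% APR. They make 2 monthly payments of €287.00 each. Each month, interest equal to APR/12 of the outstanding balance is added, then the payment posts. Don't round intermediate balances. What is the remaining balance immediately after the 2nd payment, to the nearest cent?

€2,470.78

Monthly rate r = 25%/12 = 2.08333% = 0.0208333.
Each month: B ← B·(1+r) − €287.00.
Month 1: interest €60.99; balance after payment €2,701.50.
Month 2: interest €56.28; balance after payment €2,470.78.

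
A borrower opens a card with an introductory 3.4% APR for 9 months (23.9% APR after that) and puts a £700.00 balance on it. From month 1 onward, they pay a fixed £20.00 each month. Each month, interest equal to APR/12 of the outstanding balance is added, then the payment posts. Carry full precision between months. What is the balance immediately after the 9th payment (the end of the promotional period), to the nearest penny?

Promo months 1–9 at r₀ = 3.4%/12 = 0.00283333; months 10+ at r₁ = 23.9%/12 = 0.0199167.
After month 9: iterate B ← B·(1+r₀) − £20.00 for 9 months → £536.00.

£536.00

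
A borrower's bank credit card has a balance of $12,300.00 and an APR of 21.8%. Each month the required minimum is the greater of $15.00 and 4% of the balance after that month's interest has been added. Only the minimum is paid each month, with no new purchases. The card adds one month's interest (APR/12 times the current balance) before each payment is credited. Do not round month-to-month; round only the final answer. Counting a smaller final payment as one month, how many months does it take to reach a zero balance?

Monthly rate r = 21.8%/12 = 1.81667% = 0.0181667.
While 4% of the post-interest balance exceeds $15.00, each month B ← (B·(1+r))·(1 − 0.04), i.e. B shrinks by the factor (1+r)·0.96 = 0.97744.
This holds for months 1–154. Entering month 155 the balance is $366.25; 4% of the post-interest balance is now below $15.00, so the flat $15.00 minimum applies from here.
From month 155 a fixed $15.00 at rate r clears $366.25 in 33 more payments. Total: 154 + 33 = 187 months.

187 months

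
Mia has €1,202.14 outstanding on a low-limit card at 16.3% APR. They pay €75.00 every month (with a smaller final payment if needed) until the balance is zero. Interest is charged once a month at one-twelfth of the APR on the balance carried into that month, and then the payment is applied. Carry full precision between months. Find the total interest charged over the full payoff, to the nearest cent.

€162.89

Monthly rate r = 16.3%/12 = 1.35833% = 0.0135833.
Payoff takes n = ⌈−ln(1 − rB₀/P)/ln(1+r)⌉ = ⌈18.199⌉ = 19 payments; the last is €15.03.
Total paid = 18·€75.00 + €15.03 = €1,365.03.
Total interest = total paid − principal = €1,365.03 − €1,202.14 = €162.89.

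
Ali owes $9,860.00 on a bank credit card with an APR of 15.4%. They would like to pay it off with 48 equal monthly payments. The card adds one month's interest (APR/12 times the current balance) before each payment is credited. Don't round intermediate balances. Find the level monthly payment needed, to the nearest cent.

Monthly rate r = 15.4%/12 = 1.28333% = 0.0128333.
Level-payment amortization: P = B₀·r / (1 − (1+r)^(−n)) = 9860.00·0.0128333 / (1 − 1.01283^(−48)).
Denominator 1 − (1+r)^(−48) = 0.457778575.
P = 126.537 / 0.457778575 ≈ 276.41.

$276.41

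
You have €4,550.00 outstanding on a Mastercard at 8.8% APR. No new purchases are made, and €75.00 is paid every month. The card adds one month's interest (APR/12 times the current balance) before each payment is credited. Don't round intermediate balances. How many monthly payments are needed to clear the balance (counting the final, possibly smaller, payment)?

81 months

Monthly rate r = 8.8%/12 = 0.733333% = 0.00733333.
Recurrence: B ← B·(1+r) − €75.00.
Month 1: interest €33.37; balance after payment €4,508.37.
Month 2: interest €33.06; balance after payment €4,466.43.
Closed form: n = −ln(1 − rB₀/P)/ln(1+r) = −ln(0.55511)/ln(1.00733) ≈ 80.556, so the balance reaches zero during payment 81.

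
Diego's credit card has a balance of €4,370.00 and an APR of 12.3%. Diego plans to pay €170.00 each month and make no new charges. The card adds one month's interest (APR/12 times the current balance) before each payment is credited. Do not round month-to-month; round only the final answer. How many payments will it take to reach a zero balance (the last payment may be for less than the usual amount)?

30 payments

Monthly rate r = 12.3%/12 = 1.025% = 0.01025.
Recurrence: B ← B·(1+r) − €170.00.
Month 1: interest €44.79; balance after payment €4,244.79.
Month 2: interest €43.51; balance after payment €4,118.30.
Closed form: n = −ln(1 − rB₀/P)/ln(1+r) = −ln(0.73651)/ln(1.01025) ≈ 29.989, so the balance reaches zero during payment 30.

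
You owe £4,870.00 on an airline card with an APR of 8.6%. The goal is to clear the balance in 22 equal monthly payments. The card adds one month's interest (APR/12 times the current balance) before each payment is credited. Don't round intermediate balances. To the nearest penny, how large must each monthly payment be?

Monthly rate r = 8.6%/12 = 0.716667% = 0.00716667.
Level-payment amortization: P = B₀·r / (1 − (1+r)^(−n)) = 4870.00·0.00716667 / (1 − 1.00717^(−22)).
Denominator 1 − (1+r)^(−22) = 0.14538515.
P = 34.9017 / 0.14538515 ≈ 240.06.

£240.06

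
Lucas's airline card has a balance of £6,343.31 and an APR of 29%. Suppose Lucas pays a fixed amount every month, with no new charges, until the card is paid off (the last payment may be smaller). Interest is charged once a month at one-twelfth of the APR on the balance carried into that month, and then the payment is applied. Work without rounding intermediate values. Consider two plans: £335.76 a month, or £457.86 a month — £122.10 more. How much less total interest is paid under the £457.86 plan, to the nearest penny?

£758.60

Monthly rate r = 29%/12 = 2.41667% = 0.0241667.
At £335.76/mo: n = ⌈−ln(1 − rB₀/P)/ln(1+r)⌉ = 26 payments (last £181.89); total interest = total paid − £6,343.31 = £2,232.58.
At £457.86/mo: 18 payments (last £33.67); total interest £1,473.98.
Interest saved = £2,232.58 − £1,473.98 = £758.60.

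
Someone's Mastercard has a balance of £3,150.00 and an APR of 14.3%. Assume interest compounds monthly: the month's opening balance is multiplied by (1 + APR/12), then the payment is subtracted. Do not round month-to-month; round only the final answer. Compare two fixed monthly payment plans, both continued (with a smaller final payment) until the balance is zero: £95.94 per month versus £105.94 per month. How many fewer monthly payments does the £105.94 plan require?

Monthly rate r = 14.3%/12 = 1.19167% = 0.0119167.
At £95.94/mo: n = ⌈−ln(1 − rB₀/P)/ln(1+r)⌉ = 42 payments (last £86.46); total interest = total paid − £3,150.00 = £870.00.
At £105.94/mo: 37 payments (last £98.41); total interest £762.25.
Payments saved = 42 − 37 = 5.

5 fewer payments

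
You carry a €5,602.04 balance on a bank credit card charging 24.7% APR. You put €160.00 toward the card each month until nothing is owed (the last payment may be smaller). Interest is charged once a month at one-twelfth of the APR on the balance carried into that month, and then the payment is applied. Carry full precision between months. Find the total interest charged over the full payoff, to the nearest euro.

Monthly rate r = 24.7%/12 = 2.05833% = 0.0205833.
Payoff takes n = ⌈−ln(1 − rB₀/P)/ln(1+r)⌉ = ⌈62.598⌉ = 63 payments; the last is €96.07.
Total paid = 62·€160.00 + €96.07 = €10,016.07.
Total interest = total paid − principal = €10,016.07 − €5,602.04 = €4,414.03.

€4,414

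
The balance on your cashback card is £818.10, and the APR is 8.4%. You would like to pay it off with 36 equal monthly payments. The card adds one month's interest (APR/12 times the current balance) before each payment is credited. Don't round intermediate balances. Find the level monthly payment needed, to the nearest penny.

Monthly rate r = 8.4%/12 = 0.7% = 0.007.
Level-payment amortization: P = B₀·r / (1 − (1+r)^(−n)) = 818.10·0.007 / (1 − 1.007^(−36)).
Denominator 1 − (1+r)^(−36) = 0.222072615.
P = 5.7267 / 0.222072615 ≈ 25.79.

£25.79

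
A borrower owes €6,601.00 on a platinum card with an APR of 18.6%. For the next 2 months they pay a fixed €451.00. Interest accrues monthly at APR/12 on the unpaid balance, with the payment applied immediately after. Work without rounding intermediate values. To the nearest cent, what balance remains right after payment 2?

Monthly rate r = 18.6%/12 = 1.55% = 0.0155.
Each month: B ← B·(1+r) − €451.00.
Month 1: interest €102.32; balance after payment €6,252.32.
Month 2: interest €96.91; balance after payment €5,898.23.

€5,898.23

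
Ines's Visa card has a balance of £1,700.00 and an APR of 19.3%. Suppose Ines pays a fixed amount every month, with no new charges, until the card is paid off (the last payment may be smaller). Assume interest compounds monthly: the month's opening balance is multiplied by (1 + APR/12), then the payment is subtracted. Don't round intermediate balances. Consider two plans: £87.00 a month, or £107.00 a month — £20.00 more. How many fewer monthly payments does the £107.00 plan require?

5 fewer payments

Monthly rate r = 19.3%/12 = 1.60833% = 0.0160833.
At £87.00/mo: n = ⌈−ln(1 − rB₀/P)/ln(1+r)⌉ = 24 payments (last £56.33); total interest = total paid − £1,700.00 = £357.33.
At £107.00/mo: 19 payments (last £53.10); total interest £279.10.
Payments saved = 24 − 19 = 5.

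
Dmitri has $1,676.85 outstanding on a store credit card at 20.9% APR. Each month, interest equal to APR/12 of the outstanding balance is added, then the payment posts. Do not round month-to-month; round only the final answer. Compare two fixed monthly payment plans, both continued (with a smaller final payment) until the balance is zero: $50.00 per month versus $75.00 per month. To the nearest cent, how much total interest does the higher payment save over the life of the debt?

Monthly rate r = 20.9%/12 = 1.74167% = 0.0174167.
At $50.00/mo: n = ⌈−ln(1 − rB₀/P)/ln(1+r)⌉ = 51 payments (last $40.55); total interest = total paid − $1,676.85 = $863.70.
At $75.00/mo: 29 payments (last $42.93); total interest $466.08.
Interest saved = $863.70 − $466.08 = $397.62.

$397.62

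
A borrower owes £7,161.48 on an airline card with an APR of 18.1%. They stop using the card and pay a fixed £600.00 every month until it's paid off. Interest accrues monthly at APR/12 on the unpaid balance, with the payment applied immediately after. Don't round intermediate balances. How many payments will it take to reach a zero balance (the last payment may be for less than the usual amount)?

Monthly rate r = 18.1%/12 = 1.50833% = 0.0150833.
Recurrence: B ← B·(1+r) − £600.00.
Month 1: interest £108.02; balance after payment £6,669.50.
Month 2: interest £100.60; balance after payment £6,170.10.
Closed form: n = −ln(1 − rB₀/P)/ln(1+r) = −ln(0.81997)/ln(1.01508) ≈ 13.259, so the balance reaches zero during payment 14.

14 months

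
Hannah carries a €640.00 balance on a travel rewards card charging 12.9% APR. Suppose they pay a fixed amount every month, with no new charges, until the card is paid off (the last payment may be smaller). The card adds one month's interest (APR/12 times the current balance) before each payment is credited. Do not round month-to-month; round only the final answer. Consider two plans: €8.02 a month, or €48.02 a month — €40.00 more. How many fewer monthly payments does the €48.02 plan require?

Monthly rate r = 12.9%/12 = 1.075% = 0.01075.
At €8.02/mo: n = ⌈−ln(1 − rB₀/P)/ln(1+r)⌉ = 183 payments (last €3.65); total interest = total paid − €640.00 = €823.29.
At €48.02/mo: 15 payments (last €22.25); total interest €54.53.
Payments saved = 183 − 15 = 168.

168 fewer payments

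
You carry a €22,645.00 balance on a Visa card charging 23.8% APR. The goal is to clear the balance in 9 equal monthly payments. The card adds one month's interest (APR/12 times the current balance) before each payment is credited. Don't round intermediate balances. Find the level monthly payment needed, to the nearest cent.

Monthly rate r = 23.8%/12 = 1.98333% = 0.0198333.
Level-payment amortization: P = B₀·r / (1 − (1+r)^(−n)) = 22645.00·0.0198333 / (1 − 1.01983^(−9)).
Denominator 1 − (1+r)^(−9) = 0.162013206.
P = 449.126 / 0.162013206 ≈ 2772.16.

€2,772.16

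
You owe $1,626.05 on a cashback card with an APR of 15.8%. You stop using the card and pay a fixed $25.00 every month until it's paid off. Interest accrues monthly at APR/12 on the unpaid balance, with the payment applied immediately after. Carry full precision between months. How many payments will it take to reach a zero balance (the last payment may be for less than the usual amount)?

149 months

Monthly rate r = 15.8%/12 = 1.31667% = 0.0131667.
Recurrence: B ← B·(1+r) − $25.00.
Month 1: interest $21.41; balance after payment $1,622.46.
Month 2: interest $21.36; balance after payment $1,618.82.
Closed form: n = −ln(1 − rB₀/P)/ln(1+r) = −ln(0.14361)/ln(1.01317) ≈ 148.358, so the balance reaches zero during payment 149.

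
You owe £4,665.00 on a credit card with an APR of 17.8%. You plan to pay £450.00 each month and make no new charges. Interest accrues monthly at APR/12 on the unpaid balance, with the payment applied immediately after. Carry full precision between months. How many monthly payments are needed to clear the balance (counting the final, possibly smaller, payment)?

Monthly rate r = 17.8%/12 = 1.48333% = 0.0148333.
Recurrence: B ← B·(1+r) − £450.00.
Month 1: interest £69.20; balance after payment £4,284.20.
Month 2: interest £63.55; balance after payment £3,897.75.
Closed form: n = −ln(1 − rB₀/P)/ln(1+r) = −ln(0.84623)/ln(1.01483) ≈ 11.339, so the balance reaches zero during payment 12.

12 payments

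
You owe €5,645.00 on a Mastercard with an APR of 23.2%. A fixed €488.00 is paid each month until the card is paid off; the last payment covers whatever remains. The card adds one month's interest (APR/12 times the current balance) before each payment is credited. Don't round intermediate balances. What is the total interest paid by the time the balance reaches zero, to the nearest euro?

Monthly rate r = 23.2%/12 = 1.93333% = 0.0193333.
Payoff takes n = ⌈−ln(1 − rB₀/P)/ln(1+r)⌉ = ⌈13.220⌉ = 14 payments; the last is €107.97.
Total paid = 13·€488.00 + €107.97 = €6,451.97.
Total interest = total paid − principal = €6,451.97 − €5,645.00 = €806.97.

€807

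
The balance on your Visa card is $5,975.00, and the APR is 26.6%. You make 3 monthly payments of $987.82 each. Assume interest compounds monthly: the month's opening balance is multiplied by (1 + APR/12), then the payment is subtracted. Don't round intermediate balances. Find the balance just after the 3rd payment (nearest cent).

Monthly rate r = 26.6%/12 = 2.21667% = 0.0221667.
Each month: B ← B·(1+r) − $987.82.
Month 1: interest $132.45; balance after payment $5,119.63.
Month 2: interest $113.49; balance after payment $4,245.29.
Month 3: interest $94.10; balance after payment $3,351.57.

$3,351.57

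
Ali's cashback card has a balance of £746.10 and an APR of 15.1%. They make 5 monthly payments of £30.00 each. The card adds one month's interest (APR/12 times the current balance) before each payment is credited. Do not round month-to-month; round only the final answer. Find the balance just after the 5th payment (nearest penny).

£640.42

Monthly rate r = 15.1%/12 = 1.25833% = 0.0125833.
Each month: B ← B·(1+r) − £30.00.
Month 1: interest £9.39; balance after payment £725.49.
Month 2: interest £9.13; balance after payment £704.62.
Month 3: interest £8.87; balance after payment £683.48.
Month 4: interest £8.60; balance after payment £662.08.
Month 5: interest £8.33; balance after payment £640.42.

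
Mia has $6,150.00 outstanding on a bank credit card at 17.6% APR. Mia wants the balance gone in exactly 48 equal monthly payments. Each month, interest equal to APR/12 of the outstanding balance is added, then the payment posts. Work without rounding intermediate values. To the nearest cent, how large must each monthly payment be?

Monthly rate r = 17.6%/12 = 1.46667% = 0.0146667.
Level-payment amortization: P = B₀·r / (1 − (1+r)^(−n)) = 6150.00·0.0146667 / (1 − 1.01467^(−48)).
Denominator 1 − (1+r)^(−48) = 0.50286182.
P = 90.2 / 0.50286182 ≈ 179.37.

$179.37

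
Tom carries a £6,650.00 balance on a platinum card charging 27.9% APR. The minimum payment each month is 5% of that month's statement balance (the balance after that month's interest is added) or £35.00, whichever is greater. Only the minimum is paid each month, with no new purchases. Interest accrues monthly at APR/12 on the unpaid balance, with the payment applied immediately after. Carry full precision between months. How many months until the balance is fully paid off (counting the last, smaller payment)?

107 months

Monthly rate r = 27.9%/12 = 2.325% = 0.02325.
While 5% of the post-interest balance exceeds £35.00, each month B ← (B·(1+r))·(1 − 0.05), i.e. B shrinks by the factor (1+r)·0.95 = 0.97209.
This holds for months 1–81. Entering month 82 the balance is £671.36; 5% of the post-interest balance is now below £35.00, so the flat £35.00 minimum applies from here.
From month 82 a fixed £35.00 at rate r clears £671.36 in 26 more payments. Total: 81 + 26 = 107 months.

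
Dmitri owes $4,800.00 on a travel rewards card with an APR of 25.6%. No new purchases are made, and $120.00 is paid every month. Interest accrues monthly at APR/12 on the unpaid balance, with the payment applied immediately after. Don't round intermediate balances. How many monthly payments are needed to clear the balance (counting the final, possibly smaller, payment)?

Monthly rate r = 25.6%/12 = 2.13333% = 0.0213333.
Recurrence: B ← B·(1+r) − $120.00.
Month 1: interest $102.40; balance after payment $4,782.40.
Month 2: interest $102.02; balance after payment $4,764.42.
Closed form: n = −ln(1 − rB₀/P)/ln(1+r) = −ln(0.14667)/ln(1.02133) ≈ 90.937, so the balance reaches zero during payment 91.

91 payments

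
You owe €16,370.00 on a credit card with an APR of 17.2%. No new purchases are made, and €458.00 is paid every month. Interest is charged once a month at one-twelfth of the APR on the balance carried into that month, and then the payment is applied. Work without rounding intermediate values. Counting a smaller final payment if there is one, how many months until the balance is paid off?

Monthly rate r = 17.2%/12 = 1.43333% = 0.0143333.
Recurrence: B ← B·(1+r) − €458.00.
Month 1: interest €234.64; balance after payment €16,146.64.
Month 2: interest €231.44; balance after payment €15,920.07.
Closed form: n = −ln(1 − rB₀/P)/ln(1+r) = −ln(0.48769)/ln(1.01433) ≈ 50.456, so the balance reaches zero during payment 51.

51 payments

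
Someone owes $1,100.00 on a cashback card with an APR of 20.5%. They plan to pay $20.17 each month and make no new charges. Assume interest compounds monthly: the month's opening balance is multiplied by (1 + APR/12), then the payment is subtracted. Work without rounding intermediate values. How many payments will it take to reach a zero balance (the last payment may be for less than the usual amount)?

Monthly rate r = 20.5%/12 = 1.70833% = 0.0170833.
Recurrence: B ← B·(1+r) − $20.17.
Month 1: interest $18.79; balance after payment $1,098.62.
Month 2: interest $18.77; balance after payment $1,097.22.
Closed form: n = −ln(1 − rB₀/P)/ln(1+r) = −ln(0.068336)/ln(1.01708) ≈ 158.410, so the balance reaches zero during payment 159.

159 months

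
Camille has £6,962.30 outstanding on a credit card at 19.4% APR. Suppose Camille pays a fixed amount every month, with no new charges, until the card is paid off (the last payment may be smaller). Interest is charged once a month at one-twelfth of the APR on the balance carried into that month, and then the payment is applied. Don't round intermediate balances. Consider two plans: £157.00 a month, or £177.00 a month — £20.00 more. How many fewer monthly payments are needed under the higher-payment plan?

Monthly rate r = 19.4%/12 = 1.61667% = 0.0161667.
At £157.00/mo: n = ⌈−ln(1 − rB₀/P)/ln(1+r)⌉ = 79 payments (last £109.20); total interest = total paid − £6,962.30 = £5,392.90.
At £177.00/mo: 64 payments (last £0.19); total interest £4,188.89.
Payments saved = 79 − 64 = 15.

15 fewer payments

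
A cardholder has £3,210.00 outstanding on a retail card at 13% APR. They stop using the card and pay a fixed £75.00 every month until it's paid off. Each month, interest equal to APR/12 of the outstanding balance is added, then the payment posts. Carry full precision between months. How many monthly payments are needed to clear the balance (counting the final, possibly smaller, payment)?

58 payments

Monthly rate r = 13%/12 = 1.08333% = 0.0108333.
Recurrence: B ← B·(1+r) − £75.00.
Month 1: interest £34.77; balance after payment £3,169.78.
Month 2: interest £34.34; balance after payment £3,129.11.
Closed form: n = −ln(1 − rB₀/P)/ln(1+r) = −ln(0.53633)/ln(1.01083) ≈ 57.819, so the balance reaches zero during payment 58.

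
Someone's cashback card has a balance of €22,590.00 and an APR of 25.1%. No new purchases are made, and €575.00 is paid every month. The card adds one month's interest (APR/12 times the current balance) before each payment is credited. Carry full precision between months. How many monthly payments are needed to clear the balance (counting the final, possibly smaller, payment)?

Monthly rate r = 25.1%/12 = 2.09167% = 0.0209167.
Recurrence: B ← B·(1+r) − €575.00.
Month 1: interest €472.51; balance after payment €22,487.51.
Month 2: interest €470.36; balance after payment €22,382.87.
Closed form: n = −ln(1 − rB₀/P)/ln(1+r) = −ln(0.17825)/ln(1.02092) ≈ 83.309, so the balance reaches zero during payment 84.

84 payments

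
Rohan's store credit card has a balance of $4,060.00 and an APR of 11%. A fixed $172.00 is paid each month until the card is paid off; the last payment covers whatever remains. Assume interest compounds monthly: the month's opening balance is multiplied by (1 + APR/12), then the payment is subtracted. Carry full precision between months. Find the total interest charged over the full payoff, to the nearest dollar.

$536

Monthly rate r = 11%/12 = 0.916667% = 0.00916667.
Payoff takes n = ⌈−ln(1 − rB₀/P)/ln(1+r)⌉ = ⌈26.721⌉ = 27 payments; the last is $124.16.
Total paid = 26·$172.00 + $124.16 = $4,596.16.
Total interest = total paid − principal = $4,596.16 − $4,060.00 = $536.16.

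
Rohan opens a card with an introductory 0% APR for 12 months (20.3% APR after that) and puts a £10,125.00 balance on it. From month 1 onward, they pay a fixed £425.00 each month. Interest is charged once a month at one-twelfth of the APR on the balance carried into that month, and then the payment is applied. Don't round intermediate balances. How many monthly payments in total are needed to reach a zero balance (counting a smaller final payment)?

26 payments

Promo months 1–12 at r₀ = 0%/12 = 0; months 13+ at r₁ = 20.3%/12 = 0.0169167.
After month 12 (no interest yet): B = £10,125.00 − 12·£425.00 = £5,025.00.
Then at r₁ with £425.00/mo: n₂ = −ln(1 − r₁·B/P)/ln(1+r₁) ≈ 13.30 → 14 more payments.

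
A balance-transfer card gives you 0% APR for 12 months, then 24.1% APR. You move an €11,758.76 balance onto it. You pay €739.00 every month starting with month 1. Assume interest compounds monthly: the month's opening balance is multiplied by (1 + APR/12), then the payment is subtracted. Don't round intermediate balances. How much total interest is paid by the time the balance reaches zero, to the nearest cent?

Promo months 1–12 at r₀ = 0%/12 = 0; months 13+ at r₁ = 24.1%/12 = 0.0200833.
After month 12 (no interest yet): B = €11,758.76 − 12·€739.00 = €2,890.76.
Then at r₁ with €739.00/mo: n₂ = −ln(1 − r₁·B/P)/ln(1+r₁) ≈ 4.11 → 5 more payments.
Total paid = 16·€739.00 + €85.51 = €11,909.51; interest = €11,909.51 − €11,758.76 = €150.75.

€150.75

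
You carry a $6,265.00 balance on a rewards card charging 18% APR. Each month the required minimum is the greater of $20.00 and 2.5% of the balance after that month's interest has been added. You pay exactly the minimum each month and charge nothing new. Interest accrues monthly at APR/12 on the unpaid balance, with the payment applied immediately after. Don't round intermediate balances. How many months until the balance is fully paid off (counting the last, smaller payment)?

259 months

Monthly rate r = 18%/12 = 1.5% = 0.015.
While 2.5% of the post-interest balance exceeds $20.00, each month B ← (B·(1+r))·(1 − 0.025), i.e. B shrinks by the factor (1+r)·0.975 = 0.98962.
This holds for months 1–199. Entering month 200 the balance is $786.29; 2.5% of the post-interest balance is now below $20.00, so the flat $20.00 minimum applies from here.
From month 200 a fixed $20.00 at rate r clears $786.29 in 60 more payments. Total: 199 + 60 = 259 months.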